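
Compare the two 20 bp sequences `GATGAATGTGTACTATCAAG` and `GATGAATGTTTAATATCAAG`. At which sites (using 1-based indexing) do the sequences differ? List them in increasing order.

10, 13

Scanning 1-based: 10: G/T; 13: C/A.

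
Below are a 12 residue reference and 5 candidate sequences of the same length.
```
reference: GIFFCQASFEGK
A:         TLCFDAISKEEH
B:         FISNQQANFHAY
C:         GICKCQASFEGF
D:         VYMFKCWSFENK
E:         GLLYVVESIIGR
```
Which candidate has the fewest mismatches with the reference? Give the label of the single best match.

C

A differs at 9 positions; B differs at 8 positions; C differs at 3 positions; D differs at 7 positions; E differs at 9 positions. The closest is C.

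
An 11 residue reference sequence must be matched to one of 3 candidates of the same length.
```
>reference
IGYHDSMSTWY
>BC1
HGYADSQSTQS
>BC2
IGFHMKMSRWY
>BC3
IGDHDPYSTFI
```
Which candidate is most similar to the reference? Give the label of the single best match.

BC2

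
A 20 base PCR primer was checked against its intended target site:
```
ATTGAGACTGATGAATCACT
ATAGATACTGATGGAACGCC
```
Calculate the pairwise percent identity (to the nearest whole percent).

70%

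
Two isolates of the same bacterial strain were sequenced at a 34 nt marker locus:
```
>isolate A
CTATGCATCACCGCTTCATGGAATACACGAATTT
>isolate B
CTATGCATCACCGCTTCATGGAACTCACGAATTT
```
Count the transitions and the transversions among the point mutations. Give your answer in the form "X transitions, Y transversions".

1 transition, 1 transversion

Mismatches (1-based):
site 24: T→C (pyrimidine→pyrimidine, transition)
site 25: A→T (purine→pyrimidine, transversion)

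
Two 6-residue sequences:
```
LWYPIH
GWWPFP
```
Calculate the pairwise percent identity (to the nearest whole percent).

Mismatches at positions 1, 3, 5, 6 (1-based): 4 of 6.
Identical positions: 2/6 = 33.33% → 33%.

33%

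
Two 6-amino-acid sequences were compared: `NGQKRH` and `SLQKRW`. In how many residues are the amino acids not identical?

The sequences differ at residues 1, 2, 6 (1-based) — 3 in total.

3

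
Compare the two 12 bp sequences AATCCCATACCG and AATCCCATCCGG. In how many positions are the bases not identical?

2

Mismatches (1-based): position 9: A→C; position 11: C→G.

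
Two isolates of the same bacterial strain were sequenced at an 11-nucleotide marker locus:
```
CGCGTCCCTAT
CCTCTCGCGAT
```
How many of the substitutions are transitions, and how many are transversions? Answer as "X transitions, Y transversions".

Mismatches (1-based):
site 2: G→C (purine→pyrimidine, transversion)
site 3: C→T (pyrimidine→pyrimidine, transition)
site 4: G→C (purine→pyrimidine, transversion)
site 7: C→G (pyrimidine→purine, transversion)
site 9: T→G (pyrimidine→purine, transversion)

1 transition, 4 transversions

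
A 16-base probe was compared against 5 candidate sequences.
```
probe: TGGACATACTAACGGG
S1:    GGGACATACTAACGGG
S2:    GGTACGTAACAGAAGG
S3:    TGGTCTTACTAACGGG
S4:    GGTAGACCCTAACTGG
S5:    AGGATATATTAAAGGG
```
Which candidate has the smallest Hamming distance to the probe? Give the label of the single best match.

Hamming distances to probe — S1: 1; S2: 8; S3: 2; S4: 6; S5: 4.
Smallest is S1 with 1 mismatch.

S1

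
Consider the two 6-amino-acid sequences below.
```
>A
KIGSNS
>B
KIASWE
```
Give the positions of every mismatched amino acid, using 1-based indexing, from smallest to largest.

3, 5, 6

Differences at position 3 (G→A), position 5 (N→W), position 6 (S→E).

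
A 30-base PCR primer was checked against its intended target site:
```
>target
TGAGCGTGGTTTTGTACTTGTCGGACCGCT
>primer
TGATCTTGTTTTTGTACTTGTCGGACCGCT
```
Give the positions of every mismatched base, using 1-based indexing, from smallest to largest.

4, 6, 9

Scanning 1-based: 4: G/T; 6: G/T; 9: G/T.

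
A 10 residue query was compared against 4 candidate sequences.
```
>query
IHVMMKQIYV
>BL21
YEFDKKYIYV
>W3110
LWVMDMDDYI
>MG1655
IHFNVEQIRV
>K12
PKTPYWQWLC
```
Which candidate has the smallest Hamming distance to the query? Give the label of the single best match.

Hamming distances to query — BL21: 6; W3110: 7; MG1655: 5; K12: 9.
Smallest is MG1655 with 5 mismatches.

MG1655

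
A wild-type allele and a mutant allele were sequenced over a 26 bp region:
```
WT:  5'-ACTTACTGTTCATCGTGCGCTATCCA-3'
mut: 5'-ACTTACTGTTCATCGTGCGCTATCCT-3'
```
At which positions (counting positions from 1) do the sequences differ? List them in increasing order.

26

Scanning 1-based: 26: A/T.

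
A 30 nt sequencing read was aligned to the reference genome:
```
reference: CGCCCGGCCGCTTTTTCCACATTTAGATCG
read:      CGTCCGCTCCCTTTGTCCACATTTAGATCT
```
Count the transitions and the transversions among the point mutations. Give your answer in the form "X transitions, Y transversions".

2 transitions, 4 transversions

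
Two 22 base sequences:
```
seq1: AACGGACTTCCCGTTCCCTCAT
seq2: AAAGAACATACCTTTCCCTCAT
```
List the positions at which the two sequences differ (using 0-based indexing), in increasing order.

Differences at position 2 (C→A), position 4 (G→A), position 7 (T→A), position 9 (C→A), position 12 (G→T).

2, 4, 7, 9, 12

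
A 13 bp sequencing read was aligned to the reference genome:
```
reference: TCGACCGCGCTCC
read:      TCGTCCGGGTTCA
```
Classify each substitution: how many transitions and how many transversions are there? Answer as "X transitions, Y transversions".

Transitions (purine↔purine or pyrimidine↔pyrimidine): 10 C→T.
Transversions (purine↔pyrimidine): 4 A→T, 8 C→G, 13 C→A.

1 transition, 3 transversions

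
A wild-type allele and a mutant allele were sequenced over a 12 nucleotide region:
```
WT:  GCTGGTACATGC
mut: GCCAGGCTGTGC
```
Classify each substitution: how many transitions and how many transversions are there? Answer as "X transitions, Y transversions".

Transitions (purine↔purine or pyrimidine↔pyrimidine): 3 T→C, 4 G→A, 8 C→T, 9 A→G.
Transversions (purine↔pyrimidine): 6 T→G, 7 A→C.

4 transitions, 2 transversions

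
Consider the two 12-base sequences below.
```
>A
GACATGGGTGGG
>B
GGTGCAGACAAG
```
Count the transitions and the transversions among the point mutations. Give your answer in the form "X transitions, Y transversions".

9 transitions, 0 transversions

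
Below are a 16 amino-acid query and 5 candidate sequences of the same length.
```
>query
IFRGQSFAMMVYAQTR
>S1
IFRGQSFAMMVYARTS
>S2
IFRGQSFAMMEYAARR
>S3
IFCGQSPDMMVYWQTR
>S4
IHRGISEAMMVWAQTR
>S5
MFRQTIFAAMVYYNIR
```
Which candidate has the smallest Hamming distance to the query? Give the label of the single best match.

S1 differs at 2 residues; S2 differs at 3 residues; S3 differs at 4 residues; S4 differs at 4 residues; S5 differs at 8 residues. The closest is S1.

S1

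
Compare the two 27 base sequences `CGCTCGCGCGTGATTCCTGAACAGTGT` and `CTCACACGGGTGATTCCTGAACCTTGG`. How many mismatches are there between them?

7

The sequences differ at bases 2, 4, 6, 9, 23, 24, 27 (1-based) — 7 in total.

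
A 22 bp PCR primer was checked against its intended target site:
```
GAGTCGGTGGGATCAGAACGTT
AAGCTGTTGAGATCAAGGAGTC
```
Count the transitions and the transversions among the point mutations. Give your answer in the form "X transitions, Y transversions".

Mismatches (1-based):
position 1: G→A (purine→purine, transition)
position 4: T→C (pyrimidine→pyrimidine, transition)
position 5: C→T (pyrimidine→pyrimidine, transition)
position 7: G→T (purine→pyrimidine, transversion)
position 10: G→A (purine→purine, transition)
position 16: G→A (purine→purine, transition)
position 17: A→G (purine→purine, transition)
position 18: A→G (purine→purine, transition)
position 19: C→A (pyrimidine→purine, transversion)
position 22: T→C (pyrimidine→pyrimidine, transition)

8 transitions, 2 transversions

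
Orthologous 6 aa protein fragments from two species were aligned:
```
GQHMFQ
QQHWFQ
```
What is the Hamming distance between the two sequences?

Comparing position by position, 2 residues differ: 1 (G/Q), 4 (M/W).

2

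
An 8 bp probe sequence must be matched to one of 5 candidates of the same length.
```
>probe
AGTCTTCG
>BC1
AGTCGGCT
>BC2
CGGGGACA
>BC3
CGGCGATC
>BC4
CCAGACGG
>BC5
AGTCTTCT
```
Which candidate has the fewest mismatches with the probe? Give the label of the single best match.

BC5

Hamming distances to probe — BC1: 3; BC2: 6; BC3: 6; BC4: 7; BC5: 1.
Smallest is BC5 with 1 mismatch.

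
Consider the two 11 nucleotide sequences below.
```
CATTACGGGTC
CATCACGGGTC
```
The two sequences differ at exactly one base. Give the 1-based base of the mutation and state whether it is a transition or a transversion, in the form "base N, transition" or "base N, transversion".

The sequences differ only at base 4: T→C (pyrimidine→pyrimidine), a transition.

base 4, transition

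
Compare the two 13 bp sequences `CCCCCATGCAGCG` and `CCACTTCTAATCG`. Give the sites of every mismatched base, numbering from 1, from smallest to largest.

3, 5, 6, 7, 8, 9, 11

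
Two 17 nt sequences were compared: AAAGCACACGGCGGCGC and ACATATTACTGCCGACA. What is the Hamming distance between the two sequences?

Comparing position by position, 10 bases differ: 2 (A/C), 4 (G/T), 5 (C/A), 6 (A/T), 7 (C/T), 10 (G/T), 13 (G/C), 15 (C/A), 16 (G/C), 17 (C/A).

10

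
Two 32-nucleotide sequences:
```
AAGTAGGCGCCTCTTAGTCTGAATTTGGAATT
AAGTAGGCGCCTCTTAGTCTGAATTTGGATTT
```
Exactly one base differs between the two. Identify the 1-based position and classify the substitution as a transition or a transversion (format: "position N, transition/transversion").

position 30, transversion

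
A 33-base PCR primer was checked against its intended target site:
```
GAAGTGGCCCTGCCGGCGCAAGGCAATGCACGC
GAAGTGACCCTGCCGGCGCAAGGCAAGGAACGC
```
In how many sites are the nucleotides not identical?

3

Comparing position by position, 3 sites differ: 7 (G/A), 27 (T/G), 29 (C/A).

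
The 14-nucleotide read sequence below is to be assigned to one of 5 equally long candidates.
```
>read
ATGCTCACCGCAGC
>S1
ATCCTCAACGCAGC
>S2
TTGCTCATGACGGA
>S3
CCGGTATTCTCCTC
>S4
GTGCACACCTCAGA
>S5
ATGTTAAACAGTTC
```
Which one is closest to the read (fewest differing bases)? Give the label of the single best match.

S1

S1 differs at 2 bases; S2 differs at 6 bases; S3 differs at 9 bases; S4 differs at 4 bases; S5 differs at 7 bases. The closest is S1.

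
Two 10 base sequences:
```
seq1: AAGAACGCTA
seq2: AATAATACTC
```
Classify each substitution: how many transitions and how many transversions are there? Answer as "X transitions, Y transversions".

Mismatches (1-based):
position 3: G→T (purine→pyrimidine, transversion)
position 6: C→T (pyrimidine→pyrimidine, transition)
position 7: G→A (purine→purine, transition)
position 10: A→C (purine→pyrimidine, transversion)

2 transitions, 2 transversions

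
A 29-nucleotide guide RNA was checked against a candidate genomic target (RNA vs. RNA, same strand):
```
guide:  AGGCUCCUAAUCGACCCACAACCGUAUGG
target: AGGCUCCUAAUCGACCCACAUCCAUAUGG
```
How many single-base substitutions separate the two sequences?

2

The sequences differ at bases 21, 24 (1-based) — 2 in total.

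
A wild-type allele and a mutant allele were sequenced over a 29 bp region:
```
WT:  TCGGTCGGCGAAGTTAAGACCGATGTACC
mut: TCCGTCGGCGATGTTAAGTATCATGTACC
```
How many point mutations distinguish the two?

Mismatches (1-based): position 3: G→C; position 12: A→T; position 19: A→T; position 20: C→A; position 21: C→T; position 22: G→C.

6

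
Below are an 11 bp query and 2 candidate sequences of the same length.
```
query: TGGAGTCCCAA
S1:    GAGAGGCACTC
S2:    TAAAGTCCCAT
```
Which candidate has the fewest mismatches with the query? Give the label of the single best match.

S2

Hamming distances to query — S1: 6; S2: 3.
Smallest is S2 with 3 mismatches.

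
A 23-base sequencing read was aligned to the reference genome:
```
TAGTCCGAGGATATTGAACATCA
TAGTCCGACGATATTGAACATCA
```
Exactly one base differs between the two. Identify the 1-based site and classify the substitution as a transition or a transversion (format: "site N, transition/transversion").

site 9, transversion

Site 9 changes G→C. G is a purine and C is a pyrimidine, so this is a transversion.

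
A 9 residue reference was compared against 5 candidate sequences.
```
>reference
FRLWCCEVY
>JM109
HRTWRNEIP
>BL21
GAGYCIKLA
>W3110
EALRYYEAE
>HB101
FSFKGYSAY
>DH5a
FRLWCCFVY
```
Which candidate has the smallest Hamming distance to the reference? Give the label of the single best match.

Hamming distances to reference — JM109: 6; BL21: 8; W3110: 7; HB101: 7; DH5a: 1.
Smallest is DH5a with 1 mismatch.

DH5a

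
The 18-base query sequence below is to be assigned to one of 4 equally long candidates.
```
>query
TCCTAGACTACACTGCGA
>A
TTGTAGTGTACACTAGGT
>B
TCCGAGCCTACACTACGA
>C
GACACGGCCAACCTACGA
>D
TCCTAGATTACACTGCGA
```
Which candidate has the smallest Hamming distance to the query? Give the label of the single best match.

A differs at 7 positions; B differs at 3 positions; C differs at 9 positions; D differs at 1 position. The closest is D.

D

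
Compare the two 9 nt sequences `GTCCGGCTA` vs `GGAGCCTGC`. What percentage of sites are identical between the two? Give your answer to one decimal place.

11.1%

Mismatches at positions 2, 3, 4, 5, 6, 7, 8, 9 (1-based): 8 of 9.
Identical positions: 1/9 = 11.11% → 11.1%.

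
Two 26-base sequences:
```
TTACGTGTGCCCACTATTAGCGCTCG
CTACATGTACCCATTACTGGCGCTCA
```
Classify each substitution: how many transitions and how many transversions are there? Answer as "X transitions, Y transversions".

Transitions (purine↔purine or pyrimidine↔pyrimidine): 1 T→C, 5 G→A, 9 G→A, 14 C→T, 17 T→C, 19 A→G, 26 G→A.
Transversions (purine↔pyrimidine): none.

7 transitions, 0 transversions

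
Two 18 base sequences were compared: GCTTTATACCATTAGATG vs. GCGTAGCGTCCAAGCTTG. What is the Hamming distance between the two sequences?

12

Comparing position by position, 12 sites differ: 3 (T/G), 5 (T/A), 6 (A/G), 7 (T/C), 8 (A/G), 9 (C/T), 11 (A/C), 12 (T/A), 13 (T/A), 14 (A/G), 15 (G/C), 16 (A/T).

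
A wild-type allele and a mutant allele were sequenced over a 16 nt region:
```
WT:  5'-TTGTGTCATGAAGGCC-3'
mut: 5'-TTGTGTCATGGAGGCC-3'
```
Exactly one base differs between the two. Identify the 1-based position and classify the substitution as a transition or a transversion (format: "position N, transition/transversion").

Position 11 changes A→G. A is a purine and G is a purine, so this is a transition.

position 11, transition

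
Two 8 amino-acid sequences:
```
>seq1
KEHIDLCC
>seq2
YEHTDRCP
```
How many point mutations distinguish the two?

4

Mismatches (1-based): position 1: K→Y; position 4: I→T; position 6: L→R; position 8: C→P.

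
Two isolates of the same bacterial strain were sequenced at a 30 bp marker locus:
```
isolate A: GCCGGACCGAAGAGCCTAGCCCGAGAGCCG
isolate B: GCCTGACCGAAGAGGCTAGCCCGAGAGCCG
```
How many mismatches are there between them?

2

Mismatches (1-based): site 4: G→T; site 15: C→G.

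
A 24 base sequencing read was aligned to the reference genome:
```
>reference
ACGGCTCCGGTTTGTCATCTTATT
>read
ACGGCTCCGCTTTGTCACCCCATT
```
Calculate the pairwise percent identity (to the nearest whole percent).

Mismatches at positions 10, 18, 20, 21 (1-based): 4 of 24.
Identical positions: 20/24 = 83.33% → 83%.

83%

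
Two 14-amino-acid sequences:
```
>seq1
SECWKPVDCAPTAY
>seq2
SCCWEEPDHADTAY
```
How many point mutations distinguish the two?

The sequences differ at positions 2, 5, 6, 7, 9, 11 (1-based) — 6 in total.

6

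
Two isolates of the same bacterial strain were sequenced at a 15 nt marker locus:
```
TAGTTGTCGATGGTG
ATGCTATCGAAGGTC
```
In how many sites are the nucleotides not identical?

Mismatches (1-based): site 1: T→A; site 2: A→T; site 4: T→C; site 6: G→A; site 11: T→A; site 15: G→C.

6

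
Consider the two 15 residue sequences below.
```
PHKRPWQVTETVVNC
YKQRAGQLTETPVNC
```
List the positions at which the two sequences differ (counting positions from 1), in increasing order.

Differences at position 1 (P→Y), position 2 (H→K), position 3 (K→Q), position 5 (P→A), position 6 (W→G), position 8 (V→L), position 12 (V→P).

1, 2, 3, 5, 6, 8, 12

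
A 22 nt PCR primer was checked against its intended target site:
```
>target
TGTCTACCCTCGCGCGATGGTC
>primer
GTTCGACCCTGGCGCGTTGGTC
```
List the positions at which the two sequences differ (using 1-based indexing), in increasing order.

1, 2, 5, 11, 17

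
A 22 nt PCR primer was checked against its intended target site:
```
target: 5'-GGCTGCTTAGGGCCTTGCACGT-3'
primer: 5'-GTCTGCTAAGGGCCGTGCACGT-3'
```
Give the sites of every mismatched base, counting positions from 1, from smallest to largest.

2, 8, 15

Scanning 1-based: 2: G/T; 8: T/A; 15: T/G.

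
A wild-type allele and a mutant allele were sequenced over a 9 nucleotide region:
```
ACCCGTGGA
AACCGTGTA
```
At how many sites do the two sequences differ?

2

Mismatches (1-based): site 2: C→A; site 8: G→T.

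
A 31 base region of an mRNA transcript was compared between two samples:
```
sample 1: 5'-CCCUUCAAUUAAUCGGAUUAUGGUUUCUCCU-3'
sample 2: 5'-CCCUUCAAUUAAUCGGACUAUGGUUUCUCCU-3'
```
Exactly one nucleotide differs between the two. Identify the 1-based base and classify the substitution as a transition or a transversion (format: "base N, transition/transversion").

Base 18 changes U→C. U is a pyrimidine and C is a pyrimidine, so this is a transition.

base 18, transition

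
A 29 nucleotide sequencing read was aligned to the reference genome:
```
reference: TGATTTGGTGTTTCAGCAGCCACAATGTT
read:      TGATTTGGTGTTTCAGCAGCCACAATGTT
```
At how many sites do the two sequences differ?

No positions differ; the sequences are identical.

0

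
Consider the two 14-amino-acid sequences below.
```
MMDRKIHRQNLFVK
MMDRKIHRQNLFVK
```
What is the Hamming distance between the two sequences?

No positions differ; the sequences are identical.

0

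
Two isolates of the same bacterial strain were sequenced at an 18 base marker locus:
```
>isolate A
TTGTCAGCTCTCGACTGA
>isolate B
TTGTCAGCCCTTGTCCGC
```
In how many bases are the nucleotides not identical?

Mismatches (1-based): base 9: T→C; base 12: C→T; base 14: A→T; base 16: T→C; base 18: A→C.

5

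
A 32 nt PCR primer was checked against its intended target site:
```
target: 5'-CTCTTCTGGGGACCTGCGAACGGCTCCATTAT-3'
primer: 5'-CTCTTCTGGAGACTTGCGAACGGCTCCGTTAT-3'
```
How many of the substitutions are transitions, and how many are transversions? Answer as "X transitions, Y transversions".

Transitions (purine↔purine or pyrimidine↔pyrimidine): 10 G→A, 14 C→T, 28 A→G.
Transversions (purine↔pyrimidine): none.

3 transitions, 0 transversions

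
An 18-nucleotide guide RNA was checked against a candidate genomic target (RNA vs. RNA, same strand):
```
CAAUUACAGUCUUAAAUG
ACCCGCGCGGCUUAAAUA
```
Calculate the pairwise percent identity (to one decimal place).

44.4%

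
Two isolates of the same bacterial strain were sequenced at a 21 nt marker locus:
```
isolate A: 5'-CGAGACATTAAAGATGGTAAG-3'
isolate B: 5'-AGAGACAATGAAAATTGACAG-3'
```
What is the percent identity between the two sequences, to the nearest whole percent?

67%

Mismatches at positions 1, 8, 10, 13, 16, 18, 19 (1-based): 7 of 21.
Identical positions: 14/21 = 66.67% → 67%.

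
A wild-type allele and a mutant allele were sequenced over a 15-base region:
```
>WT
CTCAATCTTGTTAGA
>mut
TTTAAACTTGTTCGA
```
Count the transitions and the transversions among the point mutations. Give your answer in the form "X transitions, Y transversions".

2 transitions, 2 transversions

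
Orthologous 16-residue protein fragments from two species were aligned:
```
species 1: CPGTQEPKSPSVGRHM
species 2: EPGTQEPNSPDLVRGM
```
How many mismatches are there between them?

6

The sequences differ at positions 1, 8, 11, 12, 13, 15 (1-based) — 6 in total.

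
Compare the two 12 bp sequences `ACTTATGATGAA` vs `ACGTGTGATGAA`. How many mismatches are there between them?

2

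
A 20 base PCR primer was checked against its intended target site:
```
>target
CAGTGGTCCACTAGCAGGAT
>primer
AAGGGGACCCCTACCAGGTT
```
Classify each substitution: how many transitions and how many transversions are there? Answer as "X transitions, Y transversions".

Transitions (purine↔purine or pyrimidine↔pyrimidine): none.
Transversions (purine↔pyrimidine): 1 C→A, 4 T→G, 7 T→A, 10 A→C, 14 G→C, 19 A→T.

0 transitions, 6 transversions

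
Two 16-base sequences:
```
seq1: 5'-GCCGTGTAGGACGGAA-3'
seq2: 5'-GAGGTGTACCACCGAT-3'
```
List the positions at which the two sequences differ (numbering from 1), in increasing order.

Differences at position 2 (C→A), position 3 (C→G), position 9 (G→C), position 10 (G→C), position 13 (G→C), position 16 (A→T).

2, 3, 9, 10, 13, 16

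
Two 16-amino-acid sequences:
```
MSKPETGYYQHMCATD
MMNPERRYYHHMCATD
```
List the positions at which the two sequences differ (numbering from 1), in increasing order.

2, 3, 6, 7, 10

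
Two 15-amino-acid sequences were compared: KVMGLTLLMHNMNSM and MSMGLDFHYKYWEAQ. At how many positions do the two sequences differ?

12

The sequences differ at positions 1, 2, 6, 7, 8, 9, 10, 11, 12, 13, 14, 15 (1-based) — 12 in total.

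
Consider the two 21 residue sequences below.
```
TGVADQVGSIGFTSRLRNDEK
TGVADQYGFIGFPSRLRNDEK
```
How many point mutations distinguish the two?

Mismatches (1-based): position 7: V→Y; position 9: S→F; position 13: T→P.

3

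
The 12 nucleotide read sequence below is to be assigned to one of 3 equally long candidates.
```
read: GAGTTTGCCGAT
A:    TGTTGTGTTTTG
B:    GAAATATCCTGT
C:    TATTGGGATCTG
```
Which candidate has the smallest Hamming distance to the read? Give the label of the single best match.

B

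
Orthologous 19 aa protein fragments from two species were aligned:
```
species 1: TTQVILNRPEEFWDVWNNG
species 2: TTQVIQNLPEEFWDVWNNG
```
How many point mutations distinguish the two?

The sequences differ at positions 6, 8 (1-based) — 2 in total.

2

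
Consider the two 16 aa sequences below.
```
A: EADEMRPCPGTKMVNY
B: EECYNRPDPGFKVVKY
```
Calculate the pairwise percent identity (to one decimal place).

8 positions differ (2, 3, 4, 5, 8, 11, 13, 15), so 8 of 16 match: 8/16 = 50%.

50.0%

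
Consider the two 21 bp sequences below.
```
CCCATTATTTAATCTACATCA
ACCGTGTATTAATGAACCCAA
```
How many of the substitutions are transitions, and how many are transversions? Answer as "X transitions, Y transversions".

Transitions (purine↔purine or pyrimidine↔pyrimidine): 4 A→G, 19 T→C.
Transversions (purine↔pyrimidine): 1 C→A, 6 T→G, 7 A→T, 8 T→A, 14 C→G, 15 T→A, 18 A→C, 20 C→A.

2 transitions, 8 transversions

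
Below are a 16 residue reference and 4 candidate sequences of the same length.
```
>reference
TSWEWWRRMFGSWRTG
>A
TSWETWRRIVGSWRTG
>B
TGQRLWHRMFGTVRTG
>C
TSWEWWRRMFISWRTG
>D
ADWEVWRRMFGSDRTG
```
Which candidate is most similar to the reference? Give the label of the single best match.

C

Hamming distances to reference — A: 3; B: 7; C: 1; D: 4.
Smallest is C with 1 mismatch.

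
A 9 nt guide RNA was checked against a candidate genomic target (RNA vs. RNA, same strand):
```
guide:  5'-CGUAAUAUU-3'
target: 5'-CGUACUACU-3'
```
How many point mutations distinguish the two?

Comparing position by position, 2 bases differ: 5 (A/C), 8 (U/C).

2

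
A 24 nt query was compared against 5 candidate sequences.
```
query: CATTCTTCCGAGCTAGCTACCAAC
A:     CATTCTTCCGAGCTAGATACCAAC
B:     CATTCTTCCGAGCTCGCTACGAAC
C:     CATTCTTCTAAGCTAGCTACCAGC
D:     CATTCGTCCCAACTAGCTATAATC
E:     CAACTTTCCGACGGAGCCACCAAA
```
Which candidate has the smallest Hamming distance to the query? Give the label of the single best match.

A differs at 1 base; B differs at 2 bases; C differs at 3 bases; D differs at 6 bases; E differs at 8 bases. The closest is A.

A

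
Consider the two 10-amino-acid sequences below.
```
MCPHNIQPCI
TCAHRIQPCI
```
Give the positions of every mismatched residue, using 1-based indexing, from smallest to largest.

1, 3, 5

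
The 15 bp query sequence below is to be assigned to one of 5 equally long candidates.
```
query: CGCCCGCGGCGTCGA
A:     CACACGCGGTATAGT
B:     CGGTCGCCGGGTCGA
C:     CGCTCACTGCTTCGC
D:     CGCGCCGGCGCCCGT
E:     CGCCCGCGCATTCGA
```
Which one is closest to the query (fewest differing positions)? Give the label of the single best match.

E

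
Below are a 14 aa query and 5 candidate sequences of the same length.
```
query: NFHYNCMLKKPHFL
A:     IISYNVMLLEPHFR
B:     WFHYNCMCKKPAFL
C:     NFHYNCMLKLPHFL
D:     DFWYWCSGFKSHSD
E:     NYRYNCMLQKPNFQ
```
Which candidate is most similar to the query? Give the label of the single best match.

C

Hamming distances to query — A: 7; B: 3; C: 1; D: 9; E: 5.
Smallest is C with 1 mismatch.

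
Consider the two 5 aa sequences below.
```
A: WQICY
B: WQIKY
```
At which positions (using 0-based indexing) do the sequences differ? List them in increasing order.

3

Differences at position 3 (C→K).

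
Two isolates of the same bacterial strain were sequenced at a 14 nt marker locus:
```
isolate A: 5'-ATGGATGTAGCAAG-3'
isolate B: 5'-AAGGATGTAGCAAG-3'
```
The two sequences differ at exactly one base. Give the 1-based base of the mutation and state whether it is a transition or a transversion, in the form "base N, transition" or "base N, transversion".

The sequences differ only at base 2: T→A (pyrimidine→purine), a transversion.

base 2, transversion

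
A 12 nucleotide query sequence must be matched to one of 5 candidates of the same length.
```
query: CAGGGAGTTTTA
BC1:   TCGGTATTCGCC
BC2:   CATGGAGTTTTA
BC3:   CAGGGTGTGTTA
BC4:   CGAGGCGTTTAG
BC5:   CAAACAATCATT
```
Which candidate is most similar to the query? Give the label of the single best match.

Hamming distances to query — BC1: 8; BC2: 1; BC3: 2; BC4: 5; BC5: 7.
Smallest is BC2 with 1 mismatch.

BC2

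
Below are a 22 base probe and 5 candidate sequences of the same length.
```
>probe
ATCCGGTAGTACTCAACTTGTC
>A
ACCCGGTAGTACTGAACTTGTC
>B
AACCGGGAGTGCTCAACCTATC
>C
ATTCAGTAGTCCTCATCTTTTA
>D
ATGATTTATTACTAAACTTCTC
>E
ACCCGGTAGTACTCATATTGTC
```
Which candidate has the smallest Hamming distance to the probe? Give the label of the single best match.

A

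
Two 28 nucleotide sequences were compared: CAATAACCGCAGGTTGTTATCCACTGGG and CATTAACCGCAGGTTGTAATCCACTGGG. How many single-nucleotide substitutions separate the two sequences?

2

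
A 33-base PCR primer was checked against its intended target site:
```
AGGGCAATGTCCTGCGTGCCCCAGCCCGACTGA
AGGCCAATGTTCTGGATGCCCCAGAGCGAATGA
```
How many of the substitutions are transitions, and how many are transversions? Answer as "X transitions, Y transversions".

Transitions (purine↔purine or pyrimidine↔pyrimidine): 11 C→T, 16 G→A.
Transversions (purine↔pyrimidine): 4 G→C, 15 C→G, 25 C→A, 26 C→G, 30 C→A.

2 transitions, 5 transversions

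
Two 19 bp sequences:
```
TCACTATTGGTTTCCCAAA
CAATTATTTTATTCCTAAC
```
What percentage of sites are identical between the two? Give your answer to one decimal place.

57.9%

Mismatches at positions 1, 2, 4, 9, 10, 11, 16, 19 (1-based): 8 of 19.
Identical positions: 11/19 = 57.89% → 57.9%.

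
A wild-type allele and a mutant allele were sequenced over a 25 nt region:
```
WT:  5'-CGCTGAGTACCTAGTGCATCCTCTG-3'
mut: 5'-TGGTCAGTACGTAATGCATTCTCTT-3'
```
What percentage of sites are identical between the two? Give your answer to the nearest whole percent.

72%

7 positions differ (1, 3, 5, 11, 14, 20, 25), so 18 of 25 match: 18/25 = 72%.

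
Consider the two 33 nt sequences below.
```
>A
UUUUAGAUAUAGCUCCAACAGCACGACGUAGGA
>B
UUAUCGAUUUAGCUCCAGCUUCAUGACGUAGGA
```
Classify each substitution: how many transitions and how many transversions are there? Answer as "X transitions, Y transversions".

2 transitions, 5 transversions

Mismatches (1-based):
position 3: U→A (pyrimidine→purine, transversion)
position 5: A→C (purine→pyrimidine, transversion)
position 9: A→U (purine→pyrimidine, transversion)
position 18: A→G (purine→purine, transition)
position 20: A→U (purine→pyrimidine, transversion)
position 21: G→U (purine→pyrimidine, transversion)
position 24: C→U (pyrimidine→pyrimidine, transition)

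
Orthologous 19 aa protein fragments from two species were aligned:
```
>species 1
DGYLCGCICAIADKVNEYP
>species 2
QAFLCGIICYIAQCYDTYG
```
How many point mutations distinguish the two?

11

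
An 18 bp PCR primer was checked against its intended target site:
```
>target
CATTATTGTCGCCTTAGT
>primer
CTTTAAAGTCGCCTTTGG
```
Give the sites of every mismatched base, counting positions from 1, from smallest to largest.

2, 6, 7, 16, 18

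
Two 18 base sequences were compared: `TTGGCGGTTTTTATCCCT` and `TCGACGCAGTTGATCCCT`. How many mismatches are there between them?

6

The sequences differ at sites 2, 4, 7, 8, 9, 12 (1-based) — 6 in total.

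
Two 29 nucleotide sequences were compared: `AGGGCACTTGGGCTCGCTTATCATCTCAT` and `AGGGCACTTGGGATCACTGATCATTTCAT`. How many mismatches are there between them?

4

Comparing position by position, 4 sites differ: 13 (C/A), 16 (G/A), 19 (T/G), 25 (C/T).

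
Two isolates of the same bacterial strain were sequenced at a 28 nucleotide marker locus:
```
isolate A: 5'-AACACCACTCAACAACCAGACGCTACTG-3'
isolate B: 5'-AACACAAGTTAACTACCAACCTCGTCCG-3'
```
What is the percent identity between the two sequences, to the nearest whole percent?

64%

Mismatches at positions 6, 8, 10, 14, 19, 20, 22, 24, 25, 27 (1-based): 10 of 28.
Identical positions: 18/28 = 64.29% → 64%.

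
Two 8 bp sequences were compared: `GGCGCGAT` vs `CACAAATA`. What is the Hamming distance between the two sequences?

The sequences differ at sites 1, 2, 4, 5, 6, 7, 8 (1-based) — 7 in total.

7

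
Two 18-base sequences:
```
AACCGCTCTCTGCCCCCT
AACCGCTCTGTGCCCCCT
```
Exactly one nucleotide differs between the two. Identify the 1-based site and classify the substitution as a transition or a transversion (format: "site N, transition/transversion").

site 10, transversion

Site 10 changes C→G. C is a pyrimidine and G is a purine, so this is a transversion.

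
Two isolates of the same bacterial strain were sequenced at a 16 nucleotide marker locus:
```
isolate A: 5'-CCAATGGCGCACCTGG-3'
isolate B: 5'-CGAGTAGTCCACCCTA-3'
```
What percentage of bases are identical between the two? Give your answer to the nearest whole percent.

50%

Mismatches at positions 2, 4, 6, 8, 9, 14, 15, 16 (1-based): 8 of 16.
Identical positions: 8/16 = 50% → 50%.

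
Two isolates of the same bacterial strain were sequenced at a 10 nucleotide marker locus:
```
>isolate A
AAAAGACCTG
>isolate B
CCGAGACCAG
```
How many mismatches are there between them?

4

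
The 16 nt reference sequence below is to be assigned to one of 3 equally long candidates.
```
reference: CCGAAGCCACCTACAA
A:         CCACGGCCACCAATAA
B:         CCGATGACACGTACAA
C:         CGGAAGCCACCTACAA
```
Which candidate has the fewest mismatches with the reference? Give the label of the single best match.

C

Hamming distances to reference — A: 5; B: 3; C: 1.
Smallest is C with 1 mismatch.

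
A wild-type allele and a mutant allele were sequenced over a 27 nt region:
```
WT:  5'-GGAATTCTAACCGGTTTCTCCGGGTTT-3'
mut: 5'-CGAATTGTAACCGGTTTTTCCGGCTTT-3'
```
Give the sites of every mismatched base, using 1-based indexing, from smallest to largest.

Scanning 1-based: 1: G/C; 7: C/G; 18: C/T; 24: G/C.

1, 7, 18, 24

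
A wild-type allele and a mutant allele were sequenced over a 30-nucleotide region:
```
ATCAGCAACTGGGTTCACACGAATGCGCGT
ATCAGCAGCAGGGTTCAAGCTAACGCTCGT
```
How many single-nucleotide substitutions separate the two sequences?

The sequences differ at positions 8, 10, 18, 19, 21, 24, 27 (1-based) — 7 in total.

7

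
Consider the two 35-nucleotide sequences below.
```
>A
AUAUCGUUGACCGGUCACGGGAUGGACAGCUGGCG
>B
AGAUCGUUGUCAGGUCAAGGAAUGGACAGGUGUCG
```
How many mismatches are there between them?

Mismatches (1-based): position 2: U→G; position 10: A→U; position 12: C→A; position 18: C→A; position 21: G→A; position 30: C→G; position 33: G→U.

7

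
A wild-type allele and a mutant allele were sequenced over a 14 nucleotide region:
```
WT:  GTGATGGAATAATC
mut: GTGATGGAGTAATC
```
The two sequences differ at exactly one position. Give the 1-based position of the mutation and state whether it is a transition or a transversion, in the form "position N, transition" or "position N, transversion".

position 9, transition

Position 9 changes A→G. A is a purine and G is a purine, so this is a transition.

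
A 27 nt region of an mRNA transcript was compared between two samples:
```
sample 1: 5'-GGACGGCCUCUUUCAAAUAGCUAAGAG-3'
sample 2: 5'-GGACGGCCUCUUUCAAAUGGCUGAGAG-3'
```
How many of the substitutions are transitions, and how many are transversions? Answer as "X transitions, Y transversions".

Mismatches (1-based):
site 19: A→G (purine→purine, transition)
site 23: A→G (purine→purine, transition)

2 transitions, 0 transversions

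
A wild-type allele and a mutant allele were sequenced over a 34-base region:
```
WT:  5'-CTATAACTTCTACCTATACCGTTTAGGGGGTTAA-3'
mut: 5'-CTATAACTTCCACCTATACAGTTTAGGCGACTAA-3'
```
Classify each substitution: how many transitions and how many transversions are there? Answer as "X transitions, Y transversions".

Mismatches (1-based):
site 11: T→C (pyrimidine→pyrimidine, transition)
site 20: C→A (pyrimidine→purine, transversion)
site 28: G→C (purine→pyrimidine, transversion)
site 30: G→A (purine→purine, transition)
site 31: T→C (pyrimidine→pyrimidine, transition)

3 transitions, 2 transversions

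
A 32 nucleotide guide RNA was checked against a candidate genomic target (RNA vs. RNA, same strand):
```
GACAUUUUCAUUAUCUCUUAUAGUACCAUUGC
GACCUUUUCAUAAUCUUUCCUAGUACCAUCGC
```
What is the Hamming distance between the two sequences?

Mismatches (1-based): site 4: A→C; site 12: U→A; site 17: C→U; site 19: U→C; site 20: A→C; site 30: U→C.

6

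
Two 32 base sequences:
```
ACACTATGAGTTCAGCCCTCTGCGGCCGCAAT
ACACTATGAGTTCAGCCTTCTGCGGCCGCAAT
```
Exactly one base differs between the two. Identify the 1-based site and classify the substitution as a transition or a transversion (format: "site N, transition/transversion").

site 18, transition

The sequences differ only at site 18: C→T (pyrimidine→pyrimidine), a transition.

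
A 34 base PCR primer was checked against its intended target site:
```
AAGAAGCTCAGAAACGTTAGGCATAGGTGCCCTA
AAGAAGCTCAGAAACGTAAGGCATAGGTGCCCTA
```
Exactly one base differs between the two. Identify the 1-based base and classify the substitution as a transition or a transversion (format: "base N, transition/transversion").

base 18, transversion

Base 18 changes T→A. T is a pyrimidine and A is a purine, so this is a transversion.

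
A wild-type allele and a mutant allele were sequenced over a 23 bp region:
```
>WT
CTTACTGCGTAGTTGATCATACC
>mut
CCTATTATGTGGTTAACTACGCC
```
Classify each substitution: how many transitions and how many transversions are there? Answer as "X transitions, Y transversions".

10 transitions, 0 transversions

Transitions (purine↔purine or pyrimidine↔pyrimidine): 2 T→C, 5 C→T, 7 G→A, 8 C→T, 11 A→G, 15 G→A, 17 T→C, 18 C→T, 20 T→C, 21 A→G.
Transversions (purine↔pyrimidine): none.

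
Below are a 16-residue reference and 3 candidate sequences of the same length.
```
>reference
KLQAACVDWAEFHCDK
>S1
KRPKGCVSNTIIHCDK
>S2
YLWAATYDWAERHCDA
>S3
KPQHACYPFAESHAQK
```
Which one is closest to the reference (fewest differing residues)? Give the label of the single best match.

Hamming distances to reference — S1: 9; S2: 6; S3: 8.
Smallest is S2 with 6 mismatches.

S2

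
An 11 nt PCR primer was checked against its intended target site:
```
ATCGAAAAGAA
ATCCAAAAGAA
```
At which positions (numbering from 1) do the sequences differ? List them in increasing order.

4

Differences at position 4 (G→C).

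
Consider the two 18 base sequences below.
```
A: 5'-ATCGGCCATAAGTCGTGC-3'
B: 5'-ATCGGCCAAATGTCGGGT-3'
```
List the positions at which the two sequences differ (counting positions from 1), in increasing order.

Scanning 1-based: 9: T/A; 11: A/T; 16: T/G; 18: C/T.

9, 11, 16, 18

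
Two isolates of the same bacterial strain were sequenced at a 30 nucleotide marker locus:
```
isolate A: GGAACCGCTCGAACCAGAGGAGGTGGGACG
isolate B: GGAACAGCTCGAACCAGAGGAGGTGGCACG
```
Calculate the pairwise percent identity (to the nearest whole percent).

Mismatches at positions 6, 27 (1-based): 2 of 30.
Identical positions: 28/30 = 93.33% → 93%.

93%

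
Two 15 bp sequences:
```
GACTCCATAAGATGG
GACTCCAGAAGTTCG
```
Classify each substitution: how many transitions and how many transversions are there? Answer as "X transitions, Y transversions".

Transitions (purine↔purine or pyrimidine↔pyrimidine): none.
Transversions (purine↔pyrimidine): 8 T→G, 12 A→T, 14 G→C.

0 transitions, 3 transversions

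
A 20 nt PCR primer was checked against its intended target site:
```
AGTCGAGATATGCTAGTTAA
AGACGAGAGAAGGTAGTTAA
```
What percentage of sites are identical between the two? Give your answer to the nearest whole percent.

80%

Mismatches at positions 3, 9, 11, 13 (1-based): 4 of 20.
Identical positions: 16/20 = 80% → 80%.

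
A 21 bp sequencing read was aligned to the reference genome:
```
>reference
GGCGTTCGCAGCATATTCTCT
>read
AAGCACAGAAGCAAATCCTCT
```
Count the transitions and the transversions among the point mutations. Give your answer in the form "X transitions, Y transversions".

Transitions (purine↔purine or pyrimidine↔pyrimidine): 1 G→A, 2 G→A, 6 T→C, 17 T→C.
Transversions (purine↔pyrimidine): 3 C→G, 4 G→C, 5 T→A, 7 C→A, 9 C→A, 14 T→A.

4 transitions, 6 transversions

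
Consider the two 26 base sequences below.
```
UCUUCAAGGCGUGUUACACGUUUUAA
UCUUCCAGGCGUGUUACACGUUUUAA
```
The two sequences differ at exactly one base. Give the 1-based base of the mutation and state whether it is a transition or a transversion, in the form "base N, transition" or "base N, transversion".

base 6, transversion

Base 6 changes A→C. A is a purine and C is a pyrimidine, so this is a transversion.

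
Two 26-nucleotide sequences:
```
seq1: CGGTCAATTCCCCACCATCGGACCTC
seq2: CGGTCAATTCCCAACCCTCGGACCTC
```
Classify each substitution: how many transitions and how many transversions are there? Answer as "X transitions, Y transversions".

Mismatches (1-based):
position 13: C→A (pyrimidine→purine, transversion)
position 17: A→C (purine→pyrimidine, transversion)

0 transitions, 2 transversions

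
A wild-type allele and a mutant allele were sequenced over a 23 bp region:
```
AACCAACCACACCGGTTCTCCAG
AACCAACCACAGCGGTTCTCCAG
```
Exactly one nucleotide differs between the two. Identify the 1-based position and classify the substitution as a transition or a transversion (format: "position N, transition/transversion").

The sequences differ only at position 12: C→G (pyrimidine→purine), a transversion.

position 12, transversion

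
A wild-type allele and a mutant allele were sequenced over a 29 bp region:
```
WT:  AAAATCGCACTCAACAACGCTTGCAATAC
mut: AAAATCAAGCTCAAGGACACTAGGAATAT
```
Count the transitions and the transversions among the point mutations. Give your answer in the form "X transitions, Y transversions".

5 transitions, 4 transversions

Transitions (purine↔purine or pyrimidine↔pyrimidine): 7 G→A, 9 A→G, 16 A→G, 19 G→A, 29 C→T.
Transversions (purine↔pyrimidine): 8 C→A, 15 C→G, 22 T→A, 24 C→G.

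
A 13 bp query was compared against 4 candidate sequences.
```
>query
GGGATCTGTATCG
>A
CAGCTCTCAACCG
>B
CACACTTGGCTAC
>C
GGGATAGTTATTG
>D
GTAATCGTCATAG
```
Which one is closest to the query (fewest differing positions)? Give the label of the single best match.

C

Hamming distances to query — A: 6; B: 9; C: 4; D: 6.
Smallest is C with 4 mismatches.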